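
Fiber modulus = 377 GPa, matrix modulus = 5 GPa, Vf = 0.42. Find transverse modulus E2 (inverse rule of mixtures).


1/E2 = Vf/Ef + (1-Vf)/Em = 0.42/377 + 0.58/5
E2 = 8.54 GPa

8.54 GPa


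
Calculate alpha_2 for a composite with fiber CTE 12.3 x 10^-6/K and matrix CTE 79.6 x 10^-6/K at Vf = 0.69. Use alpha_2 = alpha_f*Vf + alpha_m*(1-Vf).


alpha_2 = alpha_f*Vf + alpha_m*(1-Vf) = 12.3*0.69 + 79.6*0.31 = 33.2 x 10^-6/K

33.2 x 10^-6/K


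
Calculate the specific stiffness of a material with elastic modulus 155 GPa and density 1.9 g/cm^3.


Specific stiffness = E/rho = 155/1.9 = 81.6 GPa/(g/cm^3)

81.6 GPa/(g/cm^3)


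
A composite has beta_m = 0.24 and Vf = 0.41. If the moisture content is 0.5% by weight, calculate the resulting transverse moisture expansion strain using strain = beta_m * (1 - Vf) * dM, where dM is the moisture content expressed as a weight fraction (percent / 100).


dM = 0.5/100 = 0.005
strain = beta_m * (1-Vf) * dM = 0.24 * 0.59 * 0.005 = 0.000708

0.000708


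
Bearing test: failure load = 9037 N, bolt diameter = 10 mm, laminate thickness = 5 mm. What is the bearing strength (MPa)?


sigma_br = F/(d*h) = 9037/(10*5) = 180.7 MPa

180.7 MPa


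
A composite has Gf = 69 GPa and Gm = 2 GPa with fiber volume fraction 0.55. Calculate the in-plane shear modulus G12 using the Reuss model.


1/G12 = Vf/Gf + (1-Vf)/Gm = 0.55/69 + 0.45/2
G12 = 4.29 GPa

4.29 GPa


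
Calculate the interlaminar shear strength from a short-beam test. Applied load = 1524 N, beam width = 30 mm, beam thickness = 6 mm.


ILSS = 3F/(4bh) = 3*1524/(4*30*6) = 6.35 MPa

6.35 MPa


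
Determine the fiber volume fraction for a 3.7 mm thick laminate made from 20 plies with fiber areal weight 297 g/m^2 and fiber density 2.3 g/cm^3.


Vf = n * FAW / (rho_f * h * 1000) = 20 * 297 / (2.3 * 3.7 * 1000) = 0.698

0.698


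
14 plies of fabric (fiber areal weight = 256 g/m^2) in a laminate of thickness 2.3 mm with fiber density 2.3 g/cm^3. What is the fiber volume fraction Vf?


Vf = n * FAW / (rho_f * h * 1000) = 14 * 256 / (2.3 * 2.3 * 1000) = 0.6775

0.6775


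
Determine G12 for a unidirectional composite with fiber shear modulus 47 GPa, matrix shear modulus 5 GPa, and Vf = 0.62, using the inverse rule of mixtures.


1/G12 = Vf/Gf + (1-Vf)/Gm = 0.62/47 + 0.38/5
G12 = 11.21 GPa

11.21 GPa


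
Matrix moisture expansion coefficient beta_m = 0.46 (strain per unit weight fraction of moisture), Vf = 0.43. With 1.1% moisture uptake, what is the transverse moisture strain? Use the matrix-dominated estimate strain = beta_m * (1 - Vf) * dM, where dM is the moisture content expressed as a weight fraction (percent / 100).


dM = 1.1/100 = 0.011
strain = beta_m * (1-Vf) * dM = 0.46 * 0.57 * 0.011 = 0.0028842

0.0028842


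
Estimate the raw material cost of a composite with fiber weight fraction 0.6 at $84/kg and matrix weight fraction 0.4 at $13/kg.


Cost = cost_f*Wf + cost_m*Wm = 84*0.6 + 13*0.4 = $55.6/kg

$55.6/kg


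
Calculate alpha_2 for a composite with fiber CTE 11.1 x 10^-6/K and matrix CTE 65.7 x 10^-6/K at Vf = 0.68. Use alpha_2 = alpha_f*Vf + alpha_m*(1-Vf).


alpha_2 = alpha_f*Vf + alpha_m*(1-Vf) = 11.1*0.68 + 65.7*0.32 = 28.6 x 10^-6/K

28.6 x 10^-6/K


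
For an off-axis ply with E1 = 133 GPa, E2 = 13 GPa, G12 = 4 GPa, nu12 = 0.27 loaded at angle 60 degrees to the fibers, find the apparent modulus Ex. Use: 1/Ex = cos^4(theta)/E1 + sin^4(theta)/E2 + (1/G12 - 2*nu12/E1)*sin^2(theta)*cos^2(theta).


cos^4(60) = 0.0625, sin^4(60) = 0.5625, sin^2(60)*cos^2(60) = 0.1875
1/G12 - 2*nu12/E1 = 1/4 - 2*0.27/133 = 0.24594 GPa^-1
1/Ex = 0.0625/133 + 0.5625/13 + 0.24594*0.1875 = 0.0898529 GPa^-1
Ex = 11.13 GPa

11.13 GPa


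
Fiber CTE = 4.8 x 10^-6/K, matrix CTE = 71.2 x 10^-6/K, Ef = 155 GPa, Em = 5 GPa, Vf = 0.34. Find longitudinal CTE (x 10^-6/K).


E1 = Ef*Vf + Em*(1-Vf) = 56.0
alpha_1 = (alpha_f*Ef*Vf + alpha_m*Em*(1-Vf))/E1 = 8.71 x 10^-6/K

8.71 x 10^-6/K


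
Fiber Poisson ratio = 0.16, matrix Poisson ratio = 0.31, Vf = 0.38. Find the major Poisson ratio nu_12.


nu_12 = nu_f*Vf + nu_m*(1-Vf) = 0.16*0.38 + 0.31*0.62 = 0.253

0.253


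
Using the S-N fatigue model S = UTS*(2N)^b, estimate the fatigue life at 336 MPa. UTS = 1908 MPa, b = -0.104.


N = 0.5 * (S/UTS)^(1/b) = 0.5 * (336/1908)^(1/-0.104) = 8.9386e+06 cycles

8.9386e+06 cycles


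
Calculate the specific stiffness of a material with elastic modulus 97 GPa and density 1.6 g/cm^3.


Specific stiffness = E/rho = 97/1.6 = 60.6 GPa/(g/cm^3)

60.6 GPa/(g/cm^3)


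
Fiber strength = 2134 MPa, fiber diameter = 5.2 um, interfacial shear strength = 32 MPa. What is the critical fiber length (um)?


Lc = sigma_f * d / (2 * tau_i) = 2134 * 5.2 / (2 * 32) = 173.4 um

173.4 um


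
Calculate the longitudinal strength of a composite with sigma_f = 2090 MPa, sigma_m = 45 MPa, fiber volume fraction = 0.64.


sigma_1 = sigma_f*Vf + sigma_m*(1-Vf) = 2090*0.64 + 45*0.36 = 1353.8 MPa

1353.8 MPa


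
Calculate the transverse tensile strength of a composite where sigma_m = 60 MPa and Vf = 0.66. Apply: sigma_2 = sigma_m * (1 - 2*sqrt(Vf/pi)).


factor = 1 - 2*sqrt(0.66/pi) = 0.0833
sigma_2 = 60 * 0.0833 = 5.0 MPa

5.0 MPa


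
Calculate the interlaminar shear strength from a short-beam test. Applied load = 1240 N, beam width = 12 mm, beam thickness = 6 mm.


ILSS = 3F/(4bh) = 3*1240/(4*12*6) = 12.92 MPa

12.92 MPa


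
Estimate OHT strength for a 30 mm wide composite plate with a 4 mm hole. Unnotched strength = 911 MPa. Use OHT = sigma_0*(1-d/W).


OHT = sigma_0*(1-d/W) = 911*(1-4/30) = 789.5 MPa

789.5 MPa


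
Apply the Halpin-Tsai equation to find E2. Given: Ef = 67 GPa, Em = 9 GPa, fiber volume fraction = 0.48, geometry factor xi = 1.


eta = (Ef/Em - 1)/(Ef/Em + xi) = (7.4444 - 1)/(7.4444 + 1) = 0.7632
E2 = Em*(1+xi*eta*Vf)/(1-eta*Vf) = 19.41 GPa

19.41 GPa


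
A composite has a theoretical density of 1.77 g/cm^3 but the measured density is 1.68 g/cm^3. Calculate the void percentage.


Void% = (rho_theo - rho_actual)/rho_theo * 100 = (1.77 - 1.68)/1.77 * 100 = 5.08%

5.08%


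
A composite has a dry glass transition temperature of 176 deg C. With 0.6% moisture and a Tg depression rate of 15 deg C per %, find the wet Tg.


Tg_wet = Tg_dry - k*moisture = 176 - 15*0.6 = 167.0 deg C

167.0 deg C


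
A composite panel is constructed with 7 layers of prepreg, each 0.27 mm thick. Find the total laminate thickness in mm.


h = n * t_ply = 7 * 0.27 = 1.89 mm

1.89 mm


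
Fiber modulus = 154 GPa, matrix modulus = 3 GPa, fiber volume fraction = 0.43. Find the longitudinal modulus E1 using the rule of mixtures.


E1 = Ef*Vf + Em*(1-Vf) = 154*0.43 + 3*0.57 = 67.93 GPa

67.93 GPa


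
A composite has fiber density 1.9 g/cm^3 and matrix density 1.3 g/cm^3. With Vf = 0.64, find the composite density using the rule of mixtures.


rho_c = rho_f*Vf + rho_m*(1-Vf) = 1.9*0.64 + 1.3*0.36 = 1.684 g/cm^3

1.684 g/cm^3


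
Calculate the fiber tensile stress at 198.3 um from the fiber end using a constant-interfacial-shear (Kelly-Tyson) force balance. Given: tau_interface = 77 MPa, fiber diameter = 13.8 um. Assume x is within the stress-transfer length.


Force balance: sigma_f * (pi*d^2/4) = tau * (pi*d) * x  ->  sigma_f = 4 * tau * x / d
sigma_f = 4 * 77 * 198.3 / 13.8 = 4425.8 MPa

4425.8 MPa


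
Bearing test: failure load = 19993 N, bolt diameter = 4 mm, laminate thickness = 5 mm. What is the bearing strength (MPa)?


sigma_br = F/(d*h) = 19993/(4*5) = 999.7 MPa

999.7 MPa


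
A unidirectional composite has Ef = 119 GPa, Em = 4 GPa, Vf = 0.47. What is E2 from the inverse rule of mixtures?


1/E2 = Vf/Ef + (1-Vf)/Em = 0.47/119 + 0.53/4
E2 = 7.33 GPa

7.33 GPa


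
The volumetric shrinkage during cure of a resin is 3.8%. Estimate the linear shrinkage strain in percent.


Linear shrinkage ≈ vol_shrink/3 = 3.8/3 = 1.267%

1.267%


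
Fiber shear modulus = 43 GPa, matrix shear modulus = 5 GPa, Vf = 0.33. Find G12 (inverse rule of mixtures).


1/G12 = Vf/Gf + (1-Vf)/Gm = 0.33/43 + 0.67/5
G12 = 7.06 GPa

7.06 GPa


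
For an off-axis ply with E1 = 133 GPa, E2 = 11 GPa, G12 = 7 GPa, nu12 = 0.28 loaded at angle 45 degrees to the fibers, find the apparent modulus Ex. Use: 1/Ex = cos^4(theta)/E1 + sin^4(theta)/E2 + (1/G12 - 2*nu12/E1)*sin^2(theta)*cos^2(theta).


cos^4(45) = 0.25, sin^4(45) = 0.25, sin^2(45)*cos^2(45) = 0.25
1/G12 - 2*nu12/E1 = 1/7 - 2*0.28/133 = 0.138647 GPa^-1
1/Ex = 0.25/133 + 0.25/11 + 0.138647*0.25 = 0.0592686 GPa^-1
Ex = 16.87 GPa

16.87 GPa


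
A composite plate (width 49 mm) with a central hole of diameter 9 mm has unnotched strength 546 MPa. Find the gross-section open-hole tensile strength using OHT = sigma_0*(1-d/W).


OHT = sigma_0*(1-d/W) = 546*(1-9/49) = 445.7 MPa

445.7 MPa


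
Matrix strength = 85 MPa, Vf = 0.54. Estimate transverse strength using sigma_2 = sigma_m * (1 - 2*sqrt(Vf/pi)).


factor = 1 - 2*sqrt(0.54/pi) = 0.1708
sigma_2 = 85 * 0.1708 = 14.52 MPa

14.52 MPa


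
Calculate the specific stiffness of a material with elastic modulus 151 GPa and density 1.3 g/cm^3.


Specific stiffness = E/rho = 151/1.3 = 116.2 GPa/(g/cm^3)

116.2 GPa/(g/cm^3)


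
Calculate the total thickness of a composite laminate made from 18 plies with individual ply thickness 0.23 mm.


h = n * t_ply = 18 * 0.23 = 4.14 mm

4.14 mm


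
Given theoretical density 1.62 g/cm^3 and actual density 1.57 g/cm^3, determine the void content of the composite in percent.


Void% = (rho_theo - rho_actual)/rho_theo * 100 = (1.62 - 1.57)/1.62 * 100 = 3.09%

3.09%


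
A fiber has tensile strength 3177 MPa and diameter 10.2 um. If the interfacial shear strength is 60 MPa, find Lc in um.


Lc = sigma_f * d / (2 * tau_i) = 3177 * 10.2 / (2 * 60) = 270.0 um

270.0 um


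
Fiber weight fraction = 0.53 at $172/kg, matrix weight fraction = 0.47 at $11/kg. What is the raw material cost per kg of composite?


Cost = cost_f*Wf + cost_m*Wm = 172*0.53 + 11*0.47 = $96.33/kg

$96.33/kg


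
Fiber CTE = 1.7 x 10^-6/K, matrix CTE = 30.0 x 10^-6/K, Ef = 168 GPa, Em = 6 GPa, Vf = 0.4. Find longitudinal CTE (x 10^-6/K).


E1 = Ef*Vf + Em*(1-Vf) = 70.8
alpha_1 = (alpha_f*Ef*Vf + alpha_m*Em*(1-Vf))/E1 = 3.14 x 10^-6/K

3.14 x 10^-6/K


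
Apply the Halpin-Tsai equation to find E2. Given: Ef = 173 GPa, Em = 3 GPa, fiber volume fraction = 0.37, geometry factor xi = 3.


eta = (Ef/Em - 1)/(Ef/Em + xi) = (57.6667 - 1)/(57.6667 + 3) = 0.9341
E2 = Em*(1+xi*eta*Vf)/(1-eta*Vf) = 9.34 GPa

9.34 GPa


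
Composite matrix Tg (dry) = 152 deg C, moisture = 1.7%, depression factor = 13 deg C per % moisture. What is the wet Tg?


Tg_wet = Tg_dry - k*moisture = 152 - 13*1.7 = 129.9 deg C

129.9 deg C


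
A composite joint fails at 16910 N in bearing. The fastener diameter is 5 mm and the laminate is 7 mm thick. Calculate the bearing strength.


sigma_br = F/(d*h) = 16910/(5*7) = 483.1 MPa

483.1 MPa


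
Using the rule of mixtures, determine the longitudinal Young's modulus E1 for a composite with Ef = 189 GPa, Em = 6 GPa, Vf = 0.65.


E1 = Ef*Vf + Em*(1-Vf) = 189*0.65 + 6*0.35 = 124.95 GPa

124.95 GPa


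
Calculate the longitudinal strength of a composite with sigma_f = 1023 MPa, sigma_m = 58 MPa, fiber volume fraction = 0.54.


sigma_1 = sigma_f*Vf + sigma_m*(1-Vf) = 1023*0.54 + 58*0.46 = 579.1 MPa

579.1 MPa


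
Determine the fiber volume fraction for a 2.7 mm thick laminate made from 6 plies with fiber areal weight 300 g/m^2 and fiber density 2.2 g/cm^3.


Vf = n * FAW / (rho_f * h * 1000) = 6 * 300 / (2.2 * 2.7 * 1000) = 0.303

0.303


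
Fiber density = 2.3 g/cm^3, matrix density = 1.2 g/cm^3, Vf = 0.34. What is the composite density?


rho_c = rho_f*Vf + rho_m*(1-Vf) = 2.3*0.34 + 1.2*0.66 = 1.574 g/cm^3

1.574 g/cm^3


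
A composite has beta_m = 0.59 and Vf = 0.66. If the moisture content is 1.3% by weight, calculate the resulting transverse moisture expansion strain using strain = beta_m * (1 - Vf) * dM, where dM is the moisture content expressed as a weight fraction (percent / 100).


dM = 1.3/100 = 0.013
strain = beta_m * (1-Vf) * dM = 0.59 * 0.34 * 0.013 = 0.0026078

0.0026078


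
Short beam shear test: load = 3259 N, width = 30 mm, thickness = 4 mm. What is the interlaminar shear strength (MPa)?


ILSS = 3F/(4bh) = 3*3259/(4*30*4) = 20.37 MPa

20.37 MPa


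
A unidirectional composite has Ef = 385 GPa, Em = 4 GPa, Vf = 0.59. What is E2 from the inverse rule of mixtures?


1/E2 = Vf/Ef + (1-Vf)/Em = 0.59/385 + 0.41/4
E2 = 9.61 GPa

9.61 GPa


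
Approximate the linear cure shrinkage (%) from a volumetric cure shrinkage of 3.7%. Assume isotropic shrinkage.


Linear shrinkage ≈ vol_shrink/3 = 3.7/3 = 1.233%

1.233%


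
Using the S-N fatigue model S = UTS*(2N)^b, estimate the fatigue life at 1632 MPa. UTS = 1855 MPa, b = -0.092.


N = 0.5 * (S/UTS)^(1/b) = 0.5 * (1632/1855)^(1/-0.092) = 2.0118 cycles

2.0118 cycles


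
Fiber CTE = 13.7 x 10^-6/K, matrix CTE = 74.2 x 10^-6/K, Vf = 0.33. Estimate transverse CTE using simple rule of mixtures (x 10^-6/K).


alpha_2 = alpha_f*Vf + alpha_m*(1-Vf) = 13.7*0.33 + 74.2*0.67 = 54.2 x 10^-6/K

54.2 x 10^-6/K


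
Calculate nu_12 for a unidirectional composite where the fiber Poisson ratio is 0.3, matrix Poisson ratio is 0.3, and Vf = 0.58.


nu_12 = nu_f*Vf + nu_m*(1-Vf) = 0.3*0.58 + 0.3*0.42 = 0.3

0.3


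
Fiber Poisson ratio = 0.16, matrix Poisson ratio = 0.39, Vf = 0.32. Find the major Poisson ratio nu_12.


nu_12 = nu_f*Vf + nu_m*(1-Vf) = 0.16*0.32 + 0.39*0.68 = 0.3164

0.3164


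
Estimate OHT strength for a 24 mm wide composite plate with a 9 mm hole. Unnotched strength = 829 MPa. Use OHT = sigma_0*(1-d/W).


OHT = sigma_0*(1-d/W) = 829*(1-9/24) = 518.1 MPa

518.1 MPa


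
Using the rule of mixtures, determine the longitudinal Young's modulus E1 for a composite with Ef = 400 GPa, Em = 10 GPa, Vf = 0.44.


E1 = Ef*Vf + Em*(1-Vf) = 400*0.44 + 10*0.56 = 181.6 GPa

181.6 GPa


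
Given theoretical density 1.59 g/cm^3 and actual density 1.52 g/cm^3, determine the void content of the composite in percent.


Void% = (rho_theo - rho_actual)/rho_theo * 100 = (1.59 - 1.52)/1.59 * 100 = 4.4%

4.4%


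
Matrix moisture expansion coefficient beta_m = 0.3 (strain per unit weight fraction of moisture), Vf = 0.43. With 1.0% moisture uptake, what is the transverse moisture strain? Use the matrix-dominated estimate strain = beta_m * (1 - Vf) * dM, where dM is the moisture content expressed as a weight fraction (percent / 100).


dM = 1.0/100 = 0.01
strain = beta_m * (1-Vf) * dM = 0.3 * 0.57 * 0.01 = 0.00171

0.00171


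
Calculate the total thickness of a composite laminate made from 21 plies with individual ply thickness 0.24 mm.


h = n * t_ply = 21 * 0.24 = 5.04 mm

5.04 mm


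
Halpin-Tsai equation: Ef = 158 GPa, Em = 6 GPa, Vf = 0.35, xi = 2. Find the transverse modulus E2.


eta = (Ef/Em - 1)/(Ef/Em + xi) = (26.3333 - 1)/(26.3333 + 2) = 0.8941
E2 = Em*(1+xi*eta*Vf)/(1-eta*Vf) = 14.2 GPa

14.2 GPa


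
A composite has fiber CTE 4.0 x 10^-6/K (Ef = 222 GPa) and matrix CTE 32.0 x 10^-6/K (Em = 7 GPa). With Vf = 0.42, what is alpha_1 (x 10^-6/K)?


E1 = Ef*Vf + Em*(1-Vf) = 97.3
alpha_1 = (alpha_f*Ef*Vf + alpha_m*Em*(1-Vf))/E1 = 5.17 x 10^-6/K

5.17 x 10^-6/K


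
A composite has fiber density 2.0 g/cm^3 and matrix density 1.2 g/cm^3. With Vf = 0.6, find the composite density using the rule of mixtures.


rho_c = rho_f*Vf + rho_m*(1-Vf) = 2.0*0.6 + 1.2*0.4 = 1.68 g/cm^3

1.68 g/cm^3


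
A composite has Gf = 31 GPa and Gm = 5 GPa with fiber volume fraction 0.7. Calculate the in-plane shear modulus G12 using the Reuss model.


1/G12 = Vf/Gf + (1-Vf)/Gm = 0.7/31 + 0.3/5
G12 = 12.11 GPa

12.11 GPa


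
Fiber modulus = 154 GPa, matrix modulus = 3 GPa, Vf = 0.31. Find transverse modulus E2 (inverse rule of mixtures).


1/E2 = Vf/Ef + (1-Vf)/Em = 0.31/154 + 0.69/3
E2 = 4.31 GPa

4.31 GPa


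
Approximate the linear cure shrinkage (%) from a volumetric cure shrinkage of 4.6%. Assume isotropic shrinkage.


Linear shrinkage ≈ vol_shrink/3 = 4.6/3 = 1.533%

1.533%


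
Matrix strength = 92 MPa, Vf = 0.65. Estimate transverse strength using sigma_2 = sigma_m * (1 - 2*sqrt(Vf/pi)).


factor = 1 - 2*sqrt(0.65/pi) = 0.0903
sigma_2 = 92 * 0.0903 = 8.3 MPa

8.3 MPa


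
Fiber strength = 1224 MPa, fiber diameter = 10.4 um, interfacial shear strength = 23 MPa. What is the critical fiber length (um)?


Lc = sigma_f * d / (2 * tau_i) = 1224 * 10.4 / (2 * 23) = 276.7 um

276.7 um


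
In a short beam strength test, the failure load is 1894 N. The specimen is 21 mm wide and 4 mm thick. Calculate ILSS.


ILSS = 3F/(4bh) = 3*1894/(4*21*4) = 16.91 MPa

16.91 MPa


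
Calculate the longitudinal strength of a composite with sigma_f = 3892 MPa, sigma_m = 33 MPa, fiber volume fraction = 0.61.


sigma_1 = sigma_f*Vf + sigma_m*(1-Vf) = 3892*0.61 + 33*0.39 = 2387.0 MPa

2387.0 MPa


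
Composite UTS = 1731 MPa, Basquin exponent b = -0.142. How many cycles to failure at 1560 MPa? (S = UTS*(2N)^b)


N = 0.5 * (S/UTS)^(1/b) = 0.5 * (1560/1731)^(1/-0.142) = 1.0401 cycles

1.0401 cycles


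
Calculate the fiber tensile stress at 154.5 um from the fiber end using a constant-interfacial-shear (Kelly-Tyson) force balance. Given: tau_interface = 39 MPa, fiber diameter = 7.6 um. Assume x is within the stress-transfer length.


Force balance: sigma_f * (pi*d^2/4) = tau * (pi*d) * x  ->  sigma_f = 4 * tau * x / d
sigma_f = 4 * 39 * 154.5 / 7.6 = 3171.3 MPa

3171.3 MPa


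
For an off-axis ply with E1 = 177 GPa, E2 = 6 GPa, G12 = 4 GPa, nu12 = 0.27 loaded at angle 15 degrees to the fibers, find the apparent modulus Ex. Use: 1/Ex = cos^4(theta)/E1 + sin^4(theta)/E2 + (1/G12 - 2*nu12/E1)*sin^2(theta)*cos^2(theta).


cos^4(15) = 0.870513, sin^4(15) = 0.004487, sin^2(15)*cos^2(15) = 0.0625
1/G12 - 2*nu12/E1 = 1/4 - 2*0.27/177 = 0.246949 GPa^-1
1/Ex = 0.870513/177 + 0.004487/6 + 0.246949*0.0625 = 0.0211004 GPa^-1
Ex = 47.39 GPa

47.39 GPa


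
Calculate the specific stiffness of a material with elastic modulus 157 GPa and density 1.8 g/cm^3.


Specific stiffness = E/rho = 157/1.8 = 87.2 GPa/(g/cm^3)

87.2 GPa/(g/cm^3)


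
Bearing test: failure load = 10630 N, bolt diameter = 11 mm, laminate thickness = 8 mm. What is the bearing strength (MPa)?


sigma_br = F/(d*h) = 10630/(11*8) = 120.8 MPa

120.8 MPa


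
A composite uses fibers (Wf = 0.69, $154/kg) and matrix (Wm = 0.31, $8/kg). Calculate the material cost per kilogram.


Cost = cost_f*Wf + cost_m*Wm = 154*0.69 + 8*0.31 = $108.74/kg

$108.74/kg


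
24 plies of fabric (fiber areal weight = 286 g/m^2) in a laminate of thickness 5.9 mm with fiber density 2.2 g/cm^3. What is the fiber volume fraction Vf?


Vf = n * FAW / (rho_f * h * 1000) = 24 * 286 / (2.2 * 5.9 * 1000) = 0.5288

0.5288


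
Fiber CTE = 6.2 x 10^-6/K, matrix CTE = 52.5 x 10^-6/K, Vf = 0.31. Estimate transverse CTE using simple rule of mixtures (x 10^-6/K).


alpha_2 = alpha_f*Vf + alpha_m*(1-Vf) = 6.2*0.31 + 52.5*0.69 = 38.1 x 10^-6/K

38.1 x 10^-6/K


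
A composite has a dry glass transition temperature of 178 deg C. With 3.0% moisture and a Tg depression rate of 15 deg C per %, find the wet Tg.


Tg_wet = Tg_dry - k*moisture = 178 - 15*3.0 = 133.0 deg C

133.0 deg C


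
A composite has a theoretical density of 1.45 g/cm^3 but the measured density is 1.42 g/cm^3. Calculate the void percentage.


Void% = (rho_theo - rho_actual)/rho_theo * 100 = (1.45 - 1.42)/1.45 * 100 = 2.07%

2.07%


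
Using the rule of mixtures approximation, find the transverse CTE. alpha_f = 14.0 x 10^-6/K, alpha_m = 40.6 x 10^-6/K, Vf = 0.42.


alpha_2 = alpha_f*Vf + alpha_m*(1-Vf) = 14.0*0.42 + 40.6*0.58 = 29.4 x 10^-6/K

29.4 x 10^-6/K


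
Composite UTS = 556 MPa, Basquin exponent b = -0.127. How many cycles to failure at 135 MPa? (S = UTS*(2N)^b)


N = 0.5 * (S/UTS)^(1/b) = 0.5 * (135/556)^(1/-0.127) = 34629.8413 cycles

34629.8413 cycles


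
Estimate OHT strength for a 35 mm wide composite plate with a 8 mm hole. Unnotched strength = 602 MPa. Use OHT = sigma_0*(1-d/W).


OHT = sigma_0*(1-d/W) = 602*(1-8/35) = 464.4 MPa

464.4 MPa


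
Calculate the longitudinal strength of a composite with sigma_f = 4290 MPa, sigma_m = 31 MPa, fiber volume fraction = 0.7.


sigma_1 = sigma_f*Vf + sigma_m*(1-Vf) = 4290*0.7 + 31*0.3 = 3012.3 MPa

3012.3 MPa


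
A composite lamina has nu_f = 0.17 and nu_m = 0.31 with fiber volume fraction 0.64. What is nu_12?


nu_12 = nu_f*Vf + nu_m*(1-Vf) = 0.17*0.64 + 0.31*0.36 = 0.2204

0.2204


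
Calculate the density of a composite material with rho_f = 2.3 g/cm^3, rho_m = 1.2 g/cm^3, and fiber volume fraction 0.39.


rho_c = rho_f*Vf + rho_m*(1-Vf) = 2.3*0.39 + 1.2*0.61 = 1.629 g/cm^3

1.629 g/cm^3


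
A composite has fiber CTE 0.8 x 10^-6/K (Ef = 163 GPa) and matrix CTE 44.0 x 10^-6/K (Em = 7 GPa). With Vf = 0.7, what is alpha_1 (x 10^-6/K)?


E1 = Ef*Vf + Em*(1-Vf) = 116.2
alpha_1 = (alpha_f*Ef*Vf + alpha_m*Em*(1-Vf))/E1 = 1.58 x 10^-6/K

1.58 x 10^-6/K


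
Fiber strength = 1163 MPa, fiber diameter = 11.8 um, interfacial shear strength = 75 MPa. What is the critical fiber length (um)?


Lc = sigma_f * d / (2 * tau_i) = 1163 * 11.8 / (2 * 75) = 91.5 um

91.5 um


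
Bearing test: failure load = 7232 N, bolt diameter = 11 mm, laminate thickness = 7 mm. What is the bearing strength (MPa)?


sigma_br = F/(d*h) = 7232/(11*7) = 93.9 MPa

93.9 MPa


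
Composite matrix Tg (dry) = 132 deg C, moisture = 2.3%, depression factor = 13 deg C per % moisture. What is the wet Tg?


Tg_wet = Tg_dry - k*moisture = 132 - 13*2.3 = 102.1 deg C

102.1 deg C


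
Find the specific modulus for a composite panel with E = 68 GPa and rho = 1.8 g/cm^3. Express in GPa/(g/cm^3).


Specific stiffness = E/rho = 68/1.8 = 37.8 GPa/(g/cm^3)

37.8 GPa/(g/cm^3)


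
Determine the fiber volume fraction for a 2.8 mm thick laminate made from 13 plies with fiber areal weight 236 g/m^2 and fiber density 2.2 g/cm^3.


Vf = n * FAW / (rho_f * h * 1000) = 13 * 236 / (2.2 * 2.8 * 1000) = 0.4981

0.4981


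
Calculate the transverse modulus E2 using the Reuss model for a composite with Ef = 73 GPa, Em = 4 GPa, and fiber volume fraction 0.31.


1/E2 = Vf/Ef + (1-Vf)/Em = 0.31/73 + 0.69/4
E2 = 5.66 GPa

5.66 GPa


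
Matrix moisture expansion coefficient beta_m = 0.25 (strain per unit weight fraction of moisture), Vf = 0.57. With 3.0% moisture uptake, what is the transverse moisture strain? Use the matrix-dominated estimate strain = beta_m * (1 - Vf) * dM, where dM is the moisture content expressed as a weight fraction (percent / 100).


dM = 3.0/100 = 0.03
strain = beta_m * (1-Vf) * dM = 0.25 * 0.43 * 0.03 = 0.003225

0.003225


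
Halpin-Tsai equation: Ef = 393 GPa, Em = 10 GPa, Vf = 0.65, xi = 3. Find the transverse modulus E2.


eta = (Ef/Em - 1)/(Ef/Em + xi) = (39.3 - 1)/(39.3 + 3) = 0.9054
E2 = Em*(1+xi*eta*Vf)/(1-eta*Vf) = 67.21 GPa

67.21 GPa


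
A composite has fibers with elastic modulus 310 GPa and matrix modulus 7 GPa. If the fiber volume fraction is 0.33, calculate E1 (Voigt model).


E1 = Ef*Vf + Em*(1-Vf) = 310*0.33 + 7*0.67 = 106.99 GPa

106.99 GPa


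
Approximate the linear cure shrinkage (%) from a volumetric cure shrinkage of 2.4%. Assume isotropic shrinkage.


Linear shrinkage ≈ vol_shrink/3 = 2.4/3 = 0.8%

0.8%


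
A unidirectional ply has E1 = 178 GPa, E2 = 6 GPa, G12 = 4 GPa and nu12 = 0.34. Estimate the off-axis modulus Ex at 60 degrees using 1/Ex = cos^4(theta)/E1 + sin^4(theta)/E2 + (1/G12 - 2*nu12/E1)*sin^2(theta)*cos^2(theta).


cos^4(60) = 0.0625, sin^4(60) = 0.5625, sin^2(60)*cos^2(60) = 0.1875
1/G12 - 2*nu12/E1 = 1/4 - 2*0.34/178 = 0.24618 GPa^-1
1/Ex = 0.0625/178 + 0.5625/6 + 0.24618*0.1875 = 0.1402598 GPa^-1
Ex = 7.13 GPa

7.13 GPa


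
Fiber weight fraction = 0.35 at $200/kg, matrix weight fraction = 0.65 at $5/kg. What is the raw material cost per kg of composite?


Cost = cost_f*Wf + cost_m*Wm = 200*0.35 + 5*0.65 = $73.25/kg

$73.25/kg


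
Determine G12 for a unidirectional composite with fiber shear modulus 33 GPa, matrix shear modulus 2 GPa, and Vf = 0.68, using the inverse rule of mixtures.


1/G12 = Vf/Gf + (1-Vf)/Gm = 0.68/33 + 0.32/2
G12 = 5.54 GPa

5.54 GPa


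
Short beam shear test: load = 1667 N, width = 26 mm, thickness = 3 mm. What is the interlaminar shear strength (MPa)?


ILSS = 3F/(4bh) = 3*1667/(4*26*3) = 16.03 MPa

16.03 MPa


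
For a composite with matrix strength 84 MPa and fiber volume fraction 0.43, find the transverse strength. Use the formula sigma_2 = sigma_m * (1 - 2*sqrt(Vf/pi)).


factor = 1 - 2*sqrt(0.43/pi) = 0.2601
sigma_2 = 84 * 0.2601 = 21.85 MPa

21.85 MPa


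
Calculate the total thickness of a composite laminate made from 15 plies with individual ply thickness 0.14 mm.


h = n * t_ply = 15 * 0.14 = 2.1 mm

2.1 mm


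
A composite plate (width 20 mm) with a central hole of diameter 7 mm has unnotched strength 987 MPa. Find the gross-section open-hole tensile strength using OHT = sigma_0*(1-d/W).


OHT = sigma_0*(1-d/W) = 987*(1-7/20) = 641.6 MPa

641.6 MPa


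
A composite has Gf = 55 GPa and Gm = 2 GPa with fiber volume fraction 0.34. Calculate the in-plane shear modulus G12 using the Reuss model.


1/G12 = Vf/Gf + (1-Vf)/Gm = 0.34/55 + 0.66/2
G12 = 2.97 GPa

2.97 GPa


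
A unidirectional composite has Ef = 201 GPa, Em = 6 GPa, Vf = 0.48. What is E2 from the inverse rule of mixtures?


1/E2 = Vf/Ef + (1-Vf)/Em = 0.48/201 + 0.52/6
E2 = 11.23 GPa

11.23 GPa


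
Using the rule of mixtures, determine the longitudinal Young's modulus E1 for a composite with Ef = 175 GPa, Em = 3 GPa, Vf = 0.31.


E1 = Ef*Vf + Em*(1-Vf) = 175*0.31 + 3*0.69 = 56.32 GPa

56.32 GPa


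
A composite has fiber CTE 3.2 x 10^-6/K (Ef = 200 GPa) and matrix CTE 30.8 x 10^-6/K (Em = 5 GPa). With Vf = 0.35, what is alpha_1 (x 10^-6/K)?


E1 = Ef*Vf + Em*(1-Vf) = 73.25
alpha_1 = (alpha_f*Ef*Vf + alpha_m*Em*(1-Vf))/E1 = 4.42 x 10^-6/K

4.42 x 10^-6/K


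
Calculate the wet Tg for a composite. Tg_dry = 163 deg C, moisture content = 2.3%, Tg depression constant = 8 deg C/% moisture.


Tg_wet = Tg_dry - k*moisture = 163 - 8*2.3 = 144.6 deg C

144.6 deg C


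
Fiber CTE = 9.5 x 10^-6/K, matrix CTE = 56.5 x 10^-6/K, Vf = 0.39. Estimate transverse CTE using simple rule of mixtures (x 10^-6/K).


alpha_2 = alpha_f*Vf + alpha_m*(1-Vf) = 9.5*0.39 + 56.5*0.61 = 38.2 x 10^-6/K

38.2 x 10^-6/K


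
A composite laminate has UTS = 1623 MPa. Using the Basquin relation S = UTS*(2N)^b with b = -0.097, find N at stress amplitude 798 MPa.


N = 0.5 * (S/UTS)^(1/b) = 0.5 * (798/1623)^(1/-0.097) = 754.1915 cycles

754.1915 cycles


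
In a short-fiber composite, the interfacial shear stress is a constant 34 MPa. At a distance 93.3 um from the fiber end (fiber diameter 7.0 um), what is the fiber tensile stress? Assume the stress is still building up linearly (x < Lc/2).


Force balance: sigma_f * (pi*d^2/4) = tau * (pi*d) * x  ->  sigma_f = 4 * tau * x / d
sigma_f = 4 * 34 * 93.3 / 7.0 = 1812.7 MPa

1812.7 MPa


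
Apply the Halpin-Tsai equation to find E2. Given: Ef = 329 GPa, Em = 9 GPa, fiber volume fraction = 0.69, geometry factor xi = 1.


eta = (Ef/Em - 1)/(Ef/Em + xi) = (36.5556 - 1)/(36.5556 + 1) = 0.9467
E2 = Em*(1+xi*eta*Vf)/(1-eta*Vf) = 42.91 GPa

42.91 GPa


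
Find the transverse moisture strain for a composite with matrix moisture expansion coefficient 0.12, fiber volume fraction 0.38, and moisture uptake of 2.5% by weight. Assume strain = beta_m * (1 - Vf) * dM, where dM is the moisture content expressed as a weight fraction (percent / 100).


dM = 2.5/100 = 0.025
strain = beta_m * (1-Vf) * dM = 0.12 * 0.62 * 0.025 = 0.00186

0.00186


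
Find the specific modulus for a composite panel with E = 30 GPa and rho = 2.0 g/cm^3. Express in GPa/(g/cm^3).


Specific stiffness = E/rho = 30/2.0 = 15.0 GPa/(g/cm^3)

15.0 GPa/(g/cm^3)


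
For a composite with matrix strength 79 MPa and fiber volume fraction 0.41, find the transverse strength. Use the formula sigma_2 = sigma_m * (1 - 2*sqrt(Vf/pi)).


factor = 1 - 2*sqrt(0.41/pi) = 0.2775
sigma_2 = 79 * 0.2775 = 21.92 MPa

21.92 MPa


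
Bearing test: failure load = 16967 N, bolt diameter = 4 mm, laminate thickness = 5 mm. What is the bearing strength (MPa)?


sigma_br = F/(d*h) = 16967/(4*5) = 848.4 MPa

848.4 MPa


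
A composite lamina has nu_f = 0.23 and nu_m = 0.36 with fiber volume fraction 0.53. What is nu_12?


nu_12 = nu_f*Vf + nu_m*(1-Vf) = 0.23*0.53 + 0.36*0.47 = 0.2911

0.2911


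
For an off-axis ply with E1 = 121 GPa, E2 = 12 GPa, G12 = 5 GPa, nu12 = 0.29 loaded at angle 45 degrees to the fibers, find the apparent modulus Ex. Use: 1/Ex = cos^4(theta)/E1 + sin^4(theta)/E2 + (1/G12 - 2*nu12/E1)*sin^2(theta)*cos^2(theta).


cos^4(45) = 0.25, sin^4(45) = 0.25, sin^2(45)*cos^2(45) = 0.25
1/G12 - 2*nu12/E1 = 1/5 - 2*0.29/121 = 0.195207 GPa^-1
1/Ex = 0.25/121 + 0.25/12 + 0.195207*0.25 = 0.0717011 GPa^-1
Ex = 13.95 GPa

13.95 GPa


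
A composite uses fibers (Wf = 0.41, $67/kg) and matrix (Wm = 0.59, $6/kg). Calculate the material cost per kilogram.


Cost = cost_f*Wf + cost_m*Wm = 67*0.41 + 6*0.59 = $31.01/kg

$31.01/kg


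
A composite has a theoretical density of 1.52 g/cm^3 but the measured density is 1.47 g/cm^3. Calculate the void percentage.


Void% = (rho_theo - rho_actual)/rho_theo * 100 = (1.52 - 1.47)/1.52 * 100 = 3.29%

3.29%


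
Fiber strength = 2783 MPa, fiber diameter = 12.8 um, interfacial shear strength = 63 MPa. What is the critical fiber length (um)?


Lc = sigma_f * d / (2 * tau_i) = 2783 * 12.8 / (2 * 63) = 282.7 um

282.7 um


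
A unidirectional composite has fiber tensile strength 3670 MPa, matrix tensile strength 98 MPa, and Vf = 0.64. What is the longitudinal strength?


sigma_1 = sigma_f*Vf + sigma_m*(1-Vf) = 3670*0.64 + 98*0.36 = 2384.1 MPa

2384.1 MPa


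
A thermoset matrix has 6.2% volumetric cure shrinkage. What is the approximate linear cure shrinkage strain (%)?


Linear shrinkage ≈ vol_shrink/3 = 6.2/3 = 2.067%

2.067%


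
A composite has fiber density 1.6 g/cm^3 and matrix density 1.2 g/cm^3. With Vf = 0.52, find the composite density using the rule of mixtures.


rho_c = rho_f*Vf + rho_m*(1-Vf) = 1.6*0.52 + 1.2*0.48 = 1.408 g/cm^3

1.408 g/cm^3


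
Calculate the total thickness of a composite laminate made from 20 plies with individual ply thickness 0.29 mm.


h = n * t_ply = 20 * 0.29 = 5.8 mm

5.8 mm


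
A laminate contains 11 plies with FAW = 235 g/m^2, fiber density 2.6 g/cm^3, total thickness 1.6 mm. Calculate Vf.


Vf = n * FAW / (rho_f * h * 1000) = 11 * 235 / (2.6 * 1.6 * 1000) = 0.6214

0.6214


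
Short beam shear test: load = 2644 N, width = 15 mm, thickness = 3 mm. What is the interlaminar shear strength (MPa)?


ILSS = 3F/(4bh) = 3*2644/(4*15*3) = 44.07 MPa

44.07 MPa


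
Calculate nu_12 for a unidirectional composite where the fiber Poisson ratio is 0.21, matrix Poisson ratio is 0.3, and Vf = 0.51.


nu_12 = nu_f*Vf + nu_m*(1-Vf) = 0.21*0.51 + 0.3*0.49 = 0.2541

0.2541


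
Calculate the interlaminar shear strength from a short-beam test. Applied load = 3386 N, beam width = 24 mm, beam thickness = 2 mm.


ILSS = 3F/(4bh) = 3*3386/(4*24*2) = 52.91 MPa

52.91 MPa


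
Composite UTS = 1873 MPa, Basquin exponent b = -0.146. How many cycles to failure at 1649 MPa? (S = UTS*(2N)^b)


N = 0.5 * (S/UTS)^(1/b) = 0.5 * (1649/1873)^(1/-0.146) = 1.1963 cycles

1.1963 cycles


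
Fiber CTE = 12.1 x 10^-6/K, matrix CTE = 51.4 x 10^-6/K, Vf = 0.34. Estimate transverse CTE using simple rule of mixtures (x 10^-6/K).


alpha_2 = alpha_f*Vf + alpha_m*(1-Vf) = 12.1*0.34 + 51.4*0.66 = 38.0 x 10^-6/K

38.0 x 10^-6/K


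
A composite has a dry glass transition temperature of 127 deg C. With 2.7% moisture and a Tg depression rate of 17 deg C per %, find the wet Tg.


Tg_wet = Tg_dry - k*moisture = 127 - 17*2.7 = 81.1 deg C

81.1 deg C


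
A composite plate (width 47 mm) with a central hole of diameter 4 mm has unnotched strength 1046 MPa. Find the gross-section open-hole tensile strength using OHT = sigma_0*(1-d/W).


OHT = sigma_0*(1-d/W) = 1046*(1-4/47) = 957.0 MPa

957.0 MPa


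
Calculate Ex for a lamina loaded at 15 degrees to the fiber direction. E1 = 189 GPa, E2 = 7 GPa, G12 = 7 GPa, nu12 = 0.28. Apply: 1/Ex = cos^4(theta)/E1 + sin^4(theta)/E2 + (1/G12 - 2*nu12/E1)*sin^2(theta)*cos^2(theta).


cos^4(15) = 0.870513, sin^4(15) = 0.004487, sin^2(15)*cos^2(15) = 0.0625
1/G12 - 2*nu12/E1 = 1/7 - 2*0.28/189 = 0.139894 GPa^-1
1/Ex = 0.870513/189 + 0.004487/7 + 0.139894*0.0625 = 0.0139903 GPa^-1
Ex = 71.48 GPa

71.48 GPa


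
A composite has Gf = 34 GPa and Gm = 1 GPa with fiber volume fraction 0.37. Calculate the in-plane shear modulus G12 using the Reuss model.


1/G12 = Vf/Gf + (1-Vf)/Gm = 0.37/34 + 0.63/1
G12 = 1.56 GPa

1.56 GPa


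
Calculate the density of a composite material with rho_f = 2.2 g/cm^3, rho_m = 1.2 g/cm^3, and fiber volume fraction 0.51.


rho_c = rho_f*Vf + rho_m*(1-Vf) = 2.2*0.51 + 1.2*0.49 = 1.71 g/cm^3

1.71 g/cm^3


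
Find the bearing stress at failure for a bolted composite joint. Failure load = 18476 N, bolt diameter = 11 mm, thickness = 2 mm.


sigma_br = F/(d*h) = 18476/(11*2) = 839.8 MPa

839.8 MPa


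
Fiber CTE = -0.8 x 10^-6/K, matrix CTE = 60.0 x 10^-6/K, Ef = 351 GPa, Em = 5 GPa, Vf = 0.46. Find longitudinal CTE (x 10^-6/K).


E1 = Ef*Vf + Em*(1-Vf) = 164.16
alpha_1 = (alpha_f*Ef*Vf + alpha_m*Em*(1-Vf))/E1 = 0.2 x 10^-6/K

0.2 x 10^-6/K


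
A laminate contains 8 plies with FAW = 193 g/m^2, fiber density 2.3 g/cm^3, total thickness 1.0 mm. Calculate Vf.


Vf = n * FAW / (rho_f * h * 1000) = 8 * 193 / (2.3 * 1.0 * 1000) = 0.6713

0.6713


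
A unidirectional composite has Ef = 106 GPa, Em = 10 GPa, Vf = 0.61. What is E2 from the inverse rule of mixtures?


1/E2 = Vf/Ef + (1-Vf)/Em = 0.61/106 + 0.39/10
E2 = 22.34 GPa

22.34 GPa


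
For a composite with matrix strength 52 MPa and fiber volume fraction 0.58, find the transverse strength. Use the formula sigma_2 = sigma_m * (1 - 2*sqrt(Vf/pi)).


factor = 1 - 2*sqrt(0.58/pi) = 0.1407
sigma_2 = 52 * 0.1407 = 7.31 MPa

7.31 MPa


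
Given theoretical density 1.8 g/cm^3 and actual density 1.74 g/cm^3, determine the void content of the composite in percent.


Void% = (rho_theo - rho_actual)/rho_theo * 100 = (1.8 - 1.74)/1.8 * 100 = 3.33%

3.33%


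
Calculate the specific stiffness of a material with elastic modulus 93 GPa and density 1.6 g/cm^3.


Specific stiffness = E/rho = 93/1.6 = 58.1 GPa/(g/cm^3)

58.1 GPa/(g/cm^3)


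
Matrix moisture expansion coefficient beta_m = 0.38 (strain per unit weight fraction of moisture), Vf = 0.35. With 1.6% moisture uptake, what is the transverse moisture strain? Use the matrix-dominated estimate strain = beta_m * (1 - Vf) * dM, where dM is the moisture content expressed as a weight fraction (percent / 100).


dM = 1.6/100 = 0.016
strain = beta_m * (1-Vf) * dM = 0.38 * 0.65 * 0.016 = 0.003952

0.003952


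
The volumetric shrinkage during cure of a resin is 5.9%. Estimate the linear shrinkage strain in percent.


Linear shrinkage ≈ vol_shrink/3 = 5.9/3 = 1.967%

1.967%


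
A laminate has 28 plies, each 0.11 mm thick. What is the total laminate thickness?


h = n * t_ply = 28 * 0.11 = 3.08 mm

3.08 mm


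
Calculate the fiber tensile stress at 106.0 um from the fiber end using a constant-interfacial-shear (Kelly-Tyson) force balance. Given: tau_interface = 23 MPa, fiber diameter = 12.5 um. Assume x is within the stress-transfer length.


Force balance: sigma_f * (pi*d^2/4) = tau * (pi*d) * x  ->  sigma_f = 4 * tau * x / d
sigma_f = 4 * 23 * 106.0 / 12.5 = 780.2 MPa

780.2 MPa


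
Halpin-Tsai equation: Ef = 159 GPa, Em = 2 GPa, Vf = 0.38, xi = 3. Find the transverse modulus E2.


eta = (Ef/Em - 1)/(Ef/Em + xi) = (79.5 - 1)/(79.5 + 3) = 0.9515
E2 = Em*(1+xi*eta*Vf)/(1-eta*Vf) = 6.53 GPa

6.53 GPa


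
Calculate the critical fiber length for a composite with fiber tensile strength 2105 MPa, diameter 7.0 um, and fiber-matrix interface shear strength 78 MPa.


Lc = sigma_f * d / (2 * tau_i) = 2105 * 7.0 / (2 * 78) = 94.5 um

94.5 um


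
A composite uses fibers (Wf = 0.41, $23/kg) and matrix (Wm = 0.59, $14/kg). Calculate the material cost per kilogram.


Cost = cost_f*Wf + cost_m*Wm = 23*0.41 + 14*0.59 = $17.69/kg

$17.69/kg


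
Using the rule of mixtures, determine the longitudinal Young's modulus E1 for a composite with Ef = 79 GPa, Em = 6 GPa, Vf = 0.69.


E1 = Ef*Vf + Em*(1-Vf) = 79*0.69 + 6*0.31 = 56.37 GPa

56.37 GPa


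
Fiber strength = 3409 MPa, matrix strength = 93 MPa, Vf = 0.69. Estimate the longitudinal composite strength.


sigma_1 = sigma_f*Vf + sigma_m*(1-Vf) = 3409*0.69 + 93*0.31 = 2381.0 MPa

2381.0 MPa


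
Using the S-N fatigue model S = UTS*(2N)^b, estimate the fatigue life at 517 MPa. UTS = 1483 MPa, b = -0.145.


N = 0.5 * (S/UTS)^(1/b) = 0.5 * (517/1483)^(1/-0.145) = 716.4421 cycles

716.4421 cycles


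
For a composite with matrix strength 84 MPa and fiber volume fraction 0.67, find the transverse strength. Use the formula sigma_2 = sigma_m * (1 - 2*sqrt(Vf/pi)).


factor = 1 - 2*sqrt(0.67/pi) = 0.0764
sigma_2 = 84 * 0.0764 = 6.42 MPa

6.42 MPa


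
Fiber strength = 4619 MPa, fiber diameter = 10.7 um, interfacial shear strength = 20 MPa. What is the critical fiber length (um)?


Lc = sigma_f * d / (2 * tau_i) = 4619 * 10.7 / (2 * 20) = 1235.6 um

1235.6 um


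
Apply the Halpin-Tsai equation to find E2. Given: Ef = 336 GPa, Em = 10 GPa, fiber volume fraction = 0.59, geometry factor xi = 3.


eta = (Ef/Em - 1)/(Ef/Em + xi) = (33.6 - 1)/(33.6 + 3) = 0.8907
E2 = Em*(1+xi*eta*Vf)/(1-eta*Vf) = 54.3 GPa

54.3 GPa


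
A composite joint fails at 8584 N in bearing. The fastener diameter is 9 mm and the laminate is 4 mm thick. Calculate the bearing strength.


sigma_br = F/(d*h) = 8584/(9*4) = 238.4 MPa

238.4 MPa


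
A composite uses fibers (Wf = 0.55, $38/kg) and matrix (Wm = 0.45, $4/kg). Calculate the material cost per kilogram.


Cost = cost_f*Wf + cost_m*Wm = 38*0.55 + 4*0.45 = $22.7/kg

$22.7/kg


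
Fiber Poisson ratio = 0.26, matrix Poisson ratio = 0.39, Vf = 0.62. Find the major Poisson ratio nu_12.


nu_12 = nu_f*Vf + nu_m*(1-Vf) = 0.26*0.62 + 0.39*0.38 = 0.3094

0.3094


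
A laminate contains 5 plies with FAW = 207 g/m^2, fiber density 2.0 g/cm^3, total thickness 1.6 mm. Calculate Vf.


Vf = n * FAW / (rho_f * h * 1000) = 5 * 207 / (2.0 * 1.6 * 1000) = 0.3234

0.3234


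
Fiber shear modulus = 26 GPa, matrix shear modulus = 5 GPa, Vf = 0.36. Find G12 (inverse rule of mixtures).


1/G12 = Vf/Gf + (1-Vf)/Gm = 0.36/26 + 0.64/5
G12 = 7.05 GPa

7.05 GPa


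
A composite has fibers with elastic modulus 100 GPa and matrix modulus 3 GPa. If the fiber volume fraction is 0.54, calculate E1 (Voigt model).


E1 = Ef*Vf + Em*(1-Vf) = 100*0.54 + 3*0.46 = 55.38 GPa

55.38 GPa


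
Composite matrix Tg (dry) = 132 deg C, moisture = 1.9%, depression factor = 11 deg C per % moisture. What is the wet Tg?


Tg_wet = Tg_dry - k*moisture = 132 - 11*1.9 = 111.1 deg C

111.1 deg C


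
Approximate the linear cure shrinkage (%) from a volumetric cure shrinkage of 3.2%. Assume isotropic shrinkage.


Linear shrinkage ≈ vol_shrink/3 = 3.2/3 = 1.067%

1.067%
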